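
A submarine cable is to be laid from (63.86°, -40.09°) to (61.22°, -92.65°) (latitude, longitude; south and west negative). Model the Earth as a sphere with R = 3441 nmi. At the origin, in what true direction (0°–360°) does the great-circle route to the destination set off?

N = sin Δλ·cos φ₂ = -0.3823;  D = cos φ₁ sin φ₂ − sin φ₁ cos φ₂ cos Δλ = +0.1234
initial course = atan2(N, D) = 287.89°

287.9°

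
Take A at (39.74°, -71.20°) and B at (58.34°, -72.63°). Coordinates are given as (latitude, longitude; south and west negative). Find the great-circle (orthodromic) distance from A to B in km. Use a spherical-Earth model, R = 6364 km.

2068 km

cos σ = sin φ₁ sin φ₂ + cos φ₁ cos φ₂ cos Δλ
      = sin(39.74°)sin(58.34°) + cos(39.74°)cos(58.34°)cos(-1.43°) = 0.9476
σ = 18.623° → d = Rσ = 6364·0.32503 = 2068 km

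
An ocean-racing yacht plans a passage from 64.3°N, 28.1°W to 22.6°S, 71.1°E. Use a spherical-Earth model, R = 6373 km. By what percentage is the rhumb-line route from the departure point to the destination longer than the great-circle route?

3.4%

Great circle: σ = 1.9936 rad → d_gc = Rσ = 12705.0 km
Rhumb: Δφ = -1.5167, Δλ = +1.7314, Δψ = -1.8830, q = Δφ/Δψ = 0.8055 → d_rh = R√(Δφ²+q²Δλ²) = 13130.7 km
Excess = (13130.7 − 12705.0) / 12705.0 = 425.7 / 12705.0 = 3.351% ≈ 3.4%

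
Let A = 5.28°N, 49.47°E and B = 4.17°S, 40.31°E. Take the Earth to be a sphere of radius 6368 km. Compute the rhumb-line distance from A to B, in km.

Δψ = ln[tan(π/4+φ₂/2)/tan(π/4+φ₁/2)] = -0.1651;  Δφ = -0.1649 rad,  Δλ = -0.1599 rad
q = Δφ/Δψ = 0.9988
d = R·√(Δφ² + q²Δλ²) = 6368·0.22957 = 1462 km

1462 km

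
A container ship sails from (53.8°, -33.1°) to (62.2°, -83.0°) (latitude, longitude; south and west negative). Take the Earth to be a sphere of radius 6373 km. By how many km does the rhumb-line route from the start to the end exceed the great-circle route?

71 km

Great circle: cos σ = sin φ₁ sin φ₂ + cos φ₁ cos φ₂ cos Δλ,  σ = 0.4707 rad → d_gc = 2999.8 km
Rhumb line: Δψ = +0.2782, q = Δφ/Δψ = 0.5270, d_rh = R√(Δφ²+q²Δλ²) = 3070.6 km
Excess = 3070.6 − 2999.8 = 70.8 ≈ 71 km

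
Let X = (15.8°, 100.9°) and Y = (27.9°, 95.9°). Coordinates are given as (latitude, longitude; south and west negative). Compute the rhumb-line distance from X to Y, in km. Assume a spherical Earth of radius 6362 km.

Δψ = ln[tan(π/4+φ₂/2)/tan(π/4+φ₁/2)] = +0.2281;  Δφ = +0.2112 rad,  Δλ = -0.0873 rad
q = Δφ/Δψ = 0.9259
d = R·√(Δφ² + q²Δλ²) = 6362·0.22611 = 1439 km

1439 km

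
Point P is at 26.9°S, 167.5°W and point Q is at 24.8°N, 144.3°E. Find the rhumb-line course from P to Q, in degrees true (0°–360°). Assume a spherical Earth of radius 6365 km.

318.0°

Meridional parts: M(φ₁)=-0.4878, M(φ₂)=+0.4470 → ΔM = +0.9348;  Δλ = -0.8412 rad
tan C = Δλ / ΔM = -0.8999 → C = 318.01°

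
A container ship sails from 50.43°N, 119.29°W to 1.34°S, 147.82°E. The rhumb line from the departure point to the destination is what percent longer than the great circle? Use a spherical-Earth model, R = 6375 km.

Great circle: σ = 1.6210 rad → d_gc = Rσ = 10333.6 km
Rhumb: Δφ = -0.9036, Δλ = -1.6212, Δψ = -1.0458, q = Δφ/Δψ = 0.8640 → d_rh = R√(Δφ²+q²Δλ²) = 10626.3 km
Excess = (10626.3 − 10333.6) / 10333.6 = 292.7 / 10333.6 = 2.83% ≈ 2.8%

2.8%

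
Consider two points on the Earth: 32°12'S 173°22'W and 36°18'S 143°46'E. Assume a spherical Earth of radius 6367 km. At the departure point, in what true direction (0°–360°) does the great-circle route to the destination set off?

251.2°

θ = atan2( sin Δλ·cos φ₂ ,  cos φ₁ sin φ₂ − sin φ₁ cos φ₂ cos Δλ )
  = atan2(-0.5483, -0.1862) = 251.24°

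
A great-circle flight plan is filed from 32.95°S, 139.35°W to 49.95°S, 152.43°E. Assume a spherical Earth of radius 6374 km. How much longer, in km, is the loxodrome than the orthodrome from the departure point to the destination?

167 km

Great circle: cos σ = sin φ₁ sin φ₂ + cos φ₁ cos φ₂ cos Δλ,  σ = 0.9063 rad → d_gc = 5776.5 km
Rhumb line: Δψ = -0.3996, q = Δφ/Δψ = 0.7424, d_rh = R√(Δφ²+q²Δλ²) = 5943.5 km
Excess = 5943.5 − 5776.5 = 167.0 ≈ 167 km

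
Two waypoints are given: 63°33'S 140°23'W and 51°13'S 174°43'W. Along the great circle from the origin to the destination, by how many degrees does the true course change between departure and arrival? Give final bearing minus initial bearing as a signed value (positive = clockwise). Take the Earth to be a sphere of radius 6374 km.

+29.3°

At departure: θ₁ = atan2(sin Δλ cos φ₂, cos φ₁ sin φ₂ − sin φ₁ cos φ₂ cos Δλ) = 288.16°
At arrival: θ₂ = atan2(sin Δλ cos φ₁, −cos φ₂ sin φ₁ + sin φ₂ cos φ₁ cos Δλ) = 317.49°
Δθ = θ₂ − θ₁ = +29.3°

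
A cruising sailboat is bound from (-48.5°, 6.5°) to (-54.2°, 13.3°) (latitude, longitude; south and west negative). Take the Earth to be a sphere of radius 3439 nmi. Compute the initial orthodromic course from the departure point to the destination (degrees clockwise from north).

145.9°

θ = atan2( sin Δλ·cos φ₂ ,  cos φ₁ sin φ₂ − sin φ₁ cos φ₂ cos Δλ )
  = atan2(+0.0693, -0.1024) = 145.93°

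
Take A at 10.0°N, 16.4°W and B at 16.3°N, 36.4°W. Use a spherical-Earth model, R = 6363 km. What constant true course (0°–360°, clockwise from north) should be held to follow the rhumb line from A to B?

287.9°

Δψ = ln[tan(π/4+φ₂/2)/tan(π/4+φ₁/2)] = +0.1130
Δλ = -0.3491 rad (taken the short way round)
course = atan2(Δλ, Δψ) = 287.93°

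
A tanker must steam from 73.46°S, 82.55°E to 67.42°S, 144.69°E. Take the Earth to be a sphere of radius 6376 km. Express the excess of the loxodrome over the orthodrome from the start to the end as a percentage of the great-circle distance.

4.5%

Great circle: σ = 0.3591 rad → d_gc = Rσ = 2289.5 km
Rhumb: Δφ = +0.1054, Δλ = +1.0845, Δψ = +0.3174, q = Δφ/Δψ = 0.3322 → d_rh = R√(Δφ²+q²Δλ²) = 2393.3 km
Excess = (2393.3 − 2289.5) / 2289.5 = 103.8 / 2289.5 = 4.53% ≈ 4.5%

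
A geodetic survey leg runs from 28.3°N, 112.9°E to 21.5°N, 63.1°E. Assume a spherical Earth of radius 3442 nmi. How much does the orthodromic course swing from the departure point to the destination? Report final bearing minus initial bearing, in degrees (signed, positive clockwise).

-22.2°

Initial bearing θ₁ = atan2(sin Δλ cos φ₂, cos φ₁ sin φ₂ − sin φ₁ cos φ₂ cos Δλ) = 273.06°
Final bearing θ₂ = (initial bearing from the destination back to the start) + 180° = 250.90°
Δθ = θ₂ − θ₁ = -22.2°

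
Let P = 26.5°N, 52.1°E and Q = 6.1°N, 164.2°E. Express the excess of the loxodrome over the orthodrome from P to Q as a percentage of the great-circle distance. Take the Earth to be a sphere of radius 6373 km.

Great circle: σ = 1.8623 rad → d_gc = Rσ = 11868.3 km
Rhumb: Δφ = -0.3560, Δλ = +1.9565, Δψ = -0.3733, q = Δφ/Δψ = 0.9538 → d_rh = R√(Δφ²+q²Δλ²) = 12107.9 km
Excess = (12107.9 − 11868.3) / 11868.3 = 239.6 / 11868.3 = 2.02% ≈ 2.0%

2.0%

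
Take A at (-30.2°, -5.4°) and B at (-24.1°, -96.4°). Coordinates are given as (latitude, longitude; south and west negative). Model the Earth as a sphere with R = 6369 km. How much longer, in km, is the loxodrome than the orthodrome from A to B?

Great circle: cos σ = sin φ₁ sin φ₂ + cos φ₁ cos φ₂ cos Δλ,  σ = 1.3780 rad → d_gc = 8776.3 km
Rhumb line: Δψ = +0.1197, q = Δφ/Δψ = 0.8892, d_rh = R√(Δφ²+q²Δλ²) = 9020.0 km
Excess = 9020.0 − 8776.3 = 243.7 ≈ 244 km

244 km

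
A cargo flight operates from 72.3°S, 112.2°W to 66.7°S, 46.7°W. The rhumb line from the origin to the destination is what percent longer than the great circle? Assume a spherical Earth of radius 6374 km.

5.0%

Great circle: σ = 0.3902 rad → d_gc = Rσ = 2487.0 km
Rhumb: Δφ = +0.0977, Δλ = +1.1432, Δψ = +0.2808, q = Δφ/Δψ = 0.3481 → d_rh = R√(Δφ²+q²Δλ²) = 2611.6 km
Excess = (2611.6 − 2487.0) / 2487.0 = 124.6 / 2487.0 = 5.01% ≈ 5.0%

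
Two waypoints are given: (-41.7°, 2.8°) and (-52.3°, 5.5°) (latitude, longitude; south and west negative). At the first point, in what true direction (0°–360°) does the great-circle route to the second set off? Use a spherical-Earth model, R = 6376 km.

θ = atan2( sin Δλ·cos φ₂ ,  cos φ₁ sin φ₂ − sin φ₁ cos φ₂ cos Δλ )
  = atan2(+0.0288, -0.1844) = 171.12°

171.1°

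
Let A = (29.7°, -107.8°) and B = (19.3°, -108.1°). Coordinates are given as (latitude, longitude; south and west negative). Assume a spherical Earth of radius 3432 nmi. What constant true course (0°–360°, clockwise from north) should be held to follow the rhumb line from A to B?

181.5°

Δψ = ln[tan(π/4+φ₂/2)/tan(π/4+φ₁/2)] = -0.1999
Δλ = -0.0052 rad (taken the short way round)
course = atan2(Δλ, Δψ) = 181.50°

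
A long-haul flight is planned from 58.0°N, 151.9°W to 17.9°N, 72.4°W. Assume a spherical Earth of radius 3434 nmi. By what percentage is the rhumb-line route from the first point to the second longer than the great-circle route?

3.7%

Great circle: σ = 1.2105 rad → d_gc = Rσ = 4156.9 nmi
Rhumb: Δφ = -0.6999, Δλ = +1.3875, Δψ = -0.9315, q = Δφ/Δψ = 0.7513 → d_rh = R√(Δφ²+q²Δλ²) = 4311.8 nmi
Excess = (4311.8 − 4156.9) / 4156.9 = 154.9 / 4156.9 = 3.73% ≈ 3.7%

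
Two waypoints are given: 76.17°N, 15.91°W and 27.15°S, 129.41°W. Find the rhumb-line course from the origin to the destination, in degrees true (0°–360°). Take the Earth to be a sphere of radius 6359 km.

Meridional parts: M(φ₁)=+2.1097, M(φ₂)=-0.4927 → ΔM = -2.6023;  Δλ = -1.9809 rad
tan C = Δλ / ΔM = +0.7612 → C = 217.28°

217.3°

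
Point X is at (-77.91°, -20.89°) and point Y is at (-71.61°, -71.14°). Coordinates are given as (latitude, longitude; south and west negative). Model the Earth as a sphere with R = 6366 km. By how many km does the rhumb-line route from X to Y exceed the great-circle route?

47 km

Great circle: cos σ = sin φ₁ sin φ₂ + cos φ₁ cos φ₂ cos Δλ,  σ = 0.2450 rad → d_gc = 1559.7 km
Rhumb line: Δψ = +0.4243, q = Δφ/Δψ = 0.2591, d_rh = R√(Δφ²+q²Δλ²) = 1607.1 km
Excess = 1607.1 − 1559.7 = 47.4 ≈ 47 km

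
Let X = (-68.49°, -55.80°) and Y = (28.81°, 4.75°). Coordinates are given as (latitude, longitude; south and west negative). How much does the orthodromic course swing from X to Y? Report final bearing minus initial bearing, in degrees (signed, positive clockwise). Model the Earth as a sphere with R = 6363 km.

-33.4°

At departure: θ₁ = atan2(sin Δλ cos φ₂, cos φ₁ sin φ₂ − sin φ₁ cos φ₂ cos Δλ) = 52.88°
At arrival: θ₂ = atan2(sin Δλ cos φ₁, −cos φ₂ sin φ₁ + sin φ₂ cos φ₁ cos Δλ) = 19.49°
Δθ = θ₂ − θ₁ = -33.4°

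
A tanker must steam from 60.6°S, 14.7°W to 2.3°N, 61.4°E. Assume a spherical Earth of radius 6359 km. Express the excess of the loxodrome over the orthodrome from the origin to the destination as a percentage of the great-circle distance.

2.5%

Great circle: σ = 1.4878 rad → d_gc = Rσ = 9461.1 km
Rhumb: Δφ = +1.0978, Δλ = +1.3282, Δψ = +1.3782, q = Δφ/Δψ = 0.7965 → d_rh = R√(Δφ²+q²Δλ²) = 9695.0 km
Excess = (9695.0 − 9461.1) / 9461.1 = 233.9 / 9461.1 = 2.47% ≈ 2.5%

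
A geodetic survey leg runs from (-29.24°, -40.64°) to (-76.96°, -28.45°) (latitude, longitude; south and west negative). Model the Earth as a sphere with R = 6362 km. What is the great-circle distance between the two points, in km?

5337 km

cos σ = sin φ₁ sin φ₂ + cos φ₁ cos φ₂ cos Δλ
      = sin(-29.24°)sin(-76.96°) + cos(-29.24°)cos(-76.96°)cos(12.19°) = 0.6683
σ = 48.063° → d = Rσ = 6362·0.83885 = 5337 km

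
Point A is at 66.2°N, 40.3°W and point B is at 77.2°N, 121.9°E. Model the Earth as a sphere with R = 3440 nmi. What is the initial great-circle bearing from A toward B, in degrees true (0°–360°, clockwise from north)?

6.6°

θ = atan2( sin Δλ·cos φ₂ ,  cos φ₁ sin φ₂ − sin φ₁ cos φ₂ cos Δλ )
  = atan2(+0.0677, +0.5865) = 6.59°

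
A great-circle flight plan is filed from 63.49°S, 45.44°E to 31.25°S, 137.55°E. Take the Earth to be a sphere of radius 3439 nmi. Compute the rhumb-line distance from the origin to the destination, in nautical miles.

4062 nmi

Δψ = ln[tan(π/4+φ₂/2)/tan(π/4+φ₁/2)] = +0.8711;  Δφ = +0.5627 rad,  Δλ = +1.6076 rad
q = Δφ/Δψ = 0.6459
d = R·√(Δφ² + q²Δλ²) = 3439·1.18108 = 4062 nmi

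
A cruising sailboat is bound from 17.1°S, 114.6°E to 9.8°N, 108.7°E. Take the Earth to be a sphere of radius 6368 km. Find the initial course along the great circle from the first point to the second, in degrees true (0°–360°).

θ = atan2( sin Δλ·cos φ₂ ,  cos φ₁ sin φ₂ − sin φ₁ cos φ₂ cos Δλ )
  = atan2(-0.1013, +0.4509) = 347.34°

347.3°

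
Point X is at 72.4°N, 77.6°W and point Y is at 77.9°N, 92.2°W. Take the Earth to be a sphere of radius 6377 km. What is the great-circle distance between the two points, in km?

cos σ = sin φ₁ sin φ₂ + cos φ₁ cos φ₂ cos Δλ
      = sin(72.40°)sin(77.90°) + cos(72.40°)cos(77.90°)cos(-14.60°) = 0.9933
σ = 6.612° → d = Rσ = 6377·0.11539 = 736 km

736 km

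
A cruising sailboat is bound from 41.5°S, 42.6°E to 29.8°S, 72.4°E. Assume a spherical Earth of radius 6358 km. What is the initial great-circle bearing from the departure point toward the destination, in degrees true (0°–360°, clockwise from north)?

73.6°

θ = atan2( sin Δλ·cos φ₂ ,  cos φ₁ sin φ₂ − sin φ₁ cos φ₂ cos Δλ )
  = atan2(+0.4313, +0.1268) = 73.62°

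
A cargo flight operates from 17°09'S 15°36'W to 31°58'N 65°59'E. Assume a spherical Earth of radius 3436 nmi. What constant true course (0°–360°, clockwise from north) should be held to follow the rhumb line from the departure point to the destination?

Δψ = ln[tan(π/4+φ₂/2)/tan(π/4+φ₁/2)] = +0.8932
Δλ = +1.4239 rad (taken the short way round)
course = atan2(Δλ, Δψ) = 57.90°

57.9°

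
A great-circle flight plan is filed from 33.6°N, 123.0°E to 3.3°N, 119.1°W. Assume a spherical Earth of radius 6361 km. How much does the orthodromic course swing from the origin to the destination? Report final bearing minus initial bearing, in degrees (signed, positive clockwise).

Initial bearing θ₁ = atan2(sin Δλ cos φ₂, cos φ₁ sin φ₂ − sin φ₁ cos φ₂ cos Δλ) = 70.85°
Final bearing θ₂ = (initial bearing from the destination back to the start) + 180° = 127.99°
Δθ = θ₂ − θ₁ = +57.1°

+57.1°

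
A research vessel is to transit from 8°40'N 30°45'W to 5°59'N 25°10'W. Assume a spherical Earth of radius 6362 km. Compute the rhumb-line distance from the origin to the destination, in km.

Δψ = ln[tan(π/4+φ₂/2)/tan(π/4+φ₁/2)] = -0.0472;  Δφ = -0.0468 rad,  Δλ = +0.0974 rad
q = Δφ/Δψ = 0.9917
d = R·√(Δφ² + q²Δλ²) = 6362·0.10739 = 683 km

683 km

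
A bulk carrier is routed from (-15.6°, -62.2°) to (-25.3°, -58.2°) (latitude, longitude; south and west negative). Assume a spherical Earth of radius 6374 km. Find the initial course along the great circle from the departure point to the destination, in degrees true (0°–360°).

159.5°

θ = atan2( sin Δλ·cos φ₂ ,  cos φ₁ sin φ₂ − sin φ₁ cos φ₂ cos Δλ )
  = atan2(+0.0631, -0.1691) = 159.55°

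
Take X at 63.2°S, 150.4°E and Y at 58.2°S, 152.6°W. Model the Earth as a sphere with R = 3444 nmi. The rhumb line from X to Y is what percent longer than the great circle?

3.3%

Great circle: σ = 0.4778 rad → d_gc = Rσ = 1645.6 nmi
Rhumb: Δφ = +0.0873, Δλ = +0.9948, Δψ = +0.1787, q = Δφ/Δψ = 0.4882 → d_rh = R√(Δφ²+q²Δλ²) = 1699.6 nmi
Excess = (1699.6 − 1645.6) / 1645.6 = 54.0 / 1645.6 = 3.28% ≈ 3.3%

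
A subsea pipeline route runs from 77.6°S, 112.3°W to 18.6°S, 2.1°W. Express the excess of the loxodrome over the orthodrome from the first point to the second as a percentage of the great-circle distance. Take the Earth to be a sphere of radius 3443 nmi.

Great circle: σ = 1.3271 rad → d_gc = Rσ = 4569.4 nmi
Rhumb: Δφ = +1.0297, Δλ = +1.9234, Δψ = +1.8893, q = Δφ/Δψ = 0.5450 → d_rh = R√(Δφ²+q²Δλ²) = 5059.4 nmi
Excess = (5059.4 − 4569.4) / 4569.4 = 490.0 / 4569.4 = 10.72% ≈ 10.7%

10.7%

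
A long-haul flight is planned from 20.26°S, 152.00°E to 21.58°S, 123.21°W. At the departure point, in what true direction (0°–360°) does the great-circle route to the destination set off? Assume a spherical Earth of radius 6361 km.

108.8°

θ = atan2( sin Δλ·cos φ₂ ,  cos φ₁ sin φ₂ − sin φ₁ cos φ₂ cos Δλ )
  = atan2(+0.9261, -0.3158) = 108.83°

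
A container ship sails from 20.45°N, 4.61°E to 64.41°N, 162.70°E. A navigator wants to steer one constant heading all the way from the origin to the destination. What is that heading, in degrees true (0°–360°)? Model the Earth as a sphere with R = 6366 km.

Meridional parts: M(φ₁)=+0.3647, M(φ₂)=+1.4824 → ΔM = +1.1176;  Δλ = +2.7592 rad
tan C = Δλ / ΔM = +2.4688 → C = 67.95°

67.9°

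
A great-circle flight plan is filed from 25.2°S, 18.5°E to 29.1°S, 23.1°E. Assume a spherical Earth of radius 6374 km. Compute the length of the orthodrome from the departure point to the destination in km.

Haversine: a = sin²(Δφ/2)+cos φ₁ cos φ₂ sin²(Δλ/2) = 0.00243;  σ = 2·atan2(√a,√(1−a))
σ = 5.652° → d = Rσ = 6374·0.09865 = 629 km

629 km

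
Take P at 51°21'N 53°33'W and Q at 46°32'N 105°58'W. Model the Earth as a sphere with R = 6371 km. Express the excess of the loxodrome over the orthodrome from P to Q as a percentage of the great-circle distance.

Great circle: σ = 0.5937 rad → d_gc = Rσ = 3782.6 km
Rhumb: Δφ = -0.0841, Δλ = -0.9148, Δψ = -0.1281, q = Δφ/Δψ = 0.6561 → d_rh = R√(Δφ²+q²Δλ²) = 3861.5 km
Excess = (3861.5 − 3782.6) / 3782.6 = 78.9 / 3782.6 = 2.09% ≈ 2.1%

2.1%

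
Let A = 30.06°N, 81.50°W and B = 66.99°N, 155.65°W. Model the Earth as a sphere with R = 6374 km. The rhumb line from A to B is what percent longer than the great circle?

Great circle: σ = 0.9843 rad → d_gc = Rσ = 6273.9 km
Rhumb: Δφ = +0.6446, Δλ = -1.2942, Δψ = +1.0414, q = Δφ/Δψ = 0.6189 → d_rh = R√(Δφ²+q²Δλ²) = 6553.4 km
Excess = (6553.4 − 6273.9) / 6273.9 = 279.5 / 6273.9 = 4.455% ≈ 4.5%

4.5%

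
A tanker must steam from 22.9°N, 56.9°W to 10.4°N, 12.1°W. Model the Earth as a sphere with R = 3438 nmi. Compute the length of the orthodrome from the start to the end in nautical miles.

2671 nmi

cos σ = sin φ₁ sin φ₂ + cos φ₁ cos φ₂ cos Δλ
      = sin(22.90°)sin(10.40°) + cos(22.90°)cos(10.40°)cos(44.80°) = 0.7132
σ = 44.508° → d = Rσ = 3438·0.77681 = 2671 nmi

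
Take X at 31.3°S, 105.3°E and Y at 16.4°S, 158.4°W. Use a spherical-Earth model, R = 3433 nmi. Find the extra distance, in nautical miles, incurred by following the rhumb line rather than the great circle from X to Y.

Great circle: cos σ = sin φ₁ sin φ₂ + cos φ₁ cos φ₂ cos Δλ,  σ = 1.5140 rad → d_gc = 5197.7 nmi
Rhumb line: Δψ = +0.2855, q = Δφ/Δψ = 0.9110, d_rh = R√(Δφ²+q²Δλ²) = 5331.8 nmi
Excess = 5331.8 − 5197.7 = 134.1 ≈ 134 nmi

134 nmi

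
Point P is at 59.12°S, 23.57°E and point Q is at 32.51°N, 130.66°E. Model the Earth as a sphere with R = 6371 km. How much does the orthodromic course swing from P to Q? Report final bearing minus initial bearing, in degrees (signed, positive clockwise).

Initial bearing θ₁ = atan2(sin Δλ cos φ₂, cos φ₁ sin φ₂ − sin φ₁ cos φ₂ cos Δλ) = 85.52°
Final bearing θ₂ = (initial bearing from the destination back to the start) + 180° = 37.36°
Δθ = θ₂ − θ₁ = -48.2°

-48.2°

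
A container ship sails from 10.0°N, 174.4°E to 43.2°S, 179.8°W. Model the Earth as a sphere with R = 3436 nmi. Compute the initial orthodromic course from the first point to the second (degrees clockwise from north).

174.7°

N = sin Δλ·cos φ₂ = +0.0737;  D = cos φ₁ sin φ₂ − sin φ₁ cos φ₂ cos Δλ = -0.8001
initial course = atan2(N, D) = 174.74°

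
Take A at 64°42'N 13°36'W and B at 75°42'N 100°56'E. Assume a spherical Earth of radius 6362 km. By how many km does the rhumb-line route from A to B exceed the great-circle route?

632 km

Great circle: cos σ = sin φ₁ sin φ₂ + cos φ₁ cos φ₂ cos Δλ,  σ = 0.5877 rad → d_gc = 3738.7 km
Rhumb line: Δψ = +0.5818, q = Δφ/Δψ = 0.3300, d_rh = R√(Δφ²+q²Δλ²) = 4371.0 km
Excess = 4371.0 − 3738.7 = 632.3 ≈ 632 km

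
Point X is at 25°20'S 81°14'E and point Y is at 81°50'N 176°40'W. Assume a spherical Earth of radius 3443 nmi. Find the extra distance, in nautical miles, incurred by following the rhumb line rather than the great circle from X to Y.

Great circle: cos σ = sin φ₁ sin φ₂ + cos φ₁ cos φ₂ cos Δλ,  σ = 2.0381 rad → d_gc = 7017.1 nmi
Rhumb line: Δψ = +3.0969, q = Δφ/Δψ = 0.6040, d_rh = R√(Δφ²+q²Δλ²) = 7429.8 nmi
Excess = 7429.8 − 7017.1 = 412.7 ≈ 413 nmi

413 nmi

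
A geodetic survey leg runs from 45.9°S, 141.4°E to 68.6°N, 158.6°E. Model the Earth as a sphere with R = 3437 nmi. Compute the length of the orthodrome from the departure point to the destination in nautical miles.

cos σ = sin φ₁ sin φ₂ + cos φ₁ cos φ₂ cos Δλ
      = sin(-45.90°)sin(68.60°) + cos(-45.90°)cos(68.60°)cos(17.20°) = -0.4260
σ = 115.217° → d = Rσ = 3437·2.01092 = 6912 nmi

6912 nmi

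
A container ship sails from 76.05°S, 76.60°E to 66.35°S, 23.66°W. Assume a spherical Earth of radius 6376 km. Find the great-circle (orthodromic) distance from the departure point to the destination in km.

3264 km

Haversine: a = sin²(Δφ/2)+cos φ₁ cos φ₂ sin²(Δλ/2) = 0.06411;  σ = 2·atan2(√a,√(1−a))
σ = 29.335° → d = Rσ = 6376·0.51199 = 3264 km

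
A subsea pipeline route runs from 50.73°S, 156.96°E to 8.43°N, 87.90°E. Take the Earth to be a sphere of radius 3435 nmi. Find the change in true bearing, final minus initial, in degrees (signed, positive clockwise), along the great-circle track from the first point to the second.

+31.9°

At departure: θ₁ = atan2(sin Δλ cos φ₂, cos φ₁ sin φ₂ − sin φ₁ cos φ₂ cos Δλ) = 291.64°
At arrival: θ₂ = atan2(sin Δλ cos φ₁, −cos φ₂ sin φ₁ + sin φ₂ cos φ₁ cos Δλ) = 323.50°
Δθ = θ₂ − θ₁ = +31.9°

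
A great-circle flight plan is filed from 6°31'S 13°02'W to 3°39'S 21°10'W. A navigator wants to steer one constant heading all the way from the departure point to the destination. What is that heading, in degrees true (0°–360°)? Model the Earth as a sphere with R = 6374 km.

289.5°

Meridional parts: M(φ₁)=-0.1140, M(φ₂)=-0.0637 → ΔM = +0.0502;  Δλ = -0.1420 rad
tan C = Δλ / ΔM = -2.8258 → C = 289.49°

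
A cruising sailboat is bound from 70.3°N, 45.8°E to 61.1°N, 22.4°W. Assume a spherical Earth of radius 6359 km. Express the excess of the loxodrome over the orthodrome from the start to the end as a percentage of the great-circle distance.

Great circle: σ = 0.4849 rad → d_gc = Rσ = 3083.4 km
Rhumb: Δφ = -0.1606, Δλ = -1.1903, Δψ = -0.3948, q = Δφ/Δψ = 0.4067 → d_rh = R√(Δφ²+q²Δλ²) = 3243.2 km
Excess = (3243.2 − 3083.4) / 3083.4 = 159.8 / 3083.4 = 5.18% ≈ 5.2%

5.2%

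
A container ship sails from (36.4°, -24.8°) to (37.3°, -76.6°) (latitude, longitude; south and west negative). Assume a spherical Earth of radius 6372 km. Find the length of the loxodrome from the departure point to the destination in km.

4611 km

Δψ = ln[tan(π/4+φ₂/2)/tan(π/4+φ₁/2)] = +0.0196;  Δφ = +0.0157 rad,  Δλ = -0.9041 rad
q = Δφ/Δψ = 0.8002
d = R·√(Δφ² + q²Δλ²) = 6372·0.72361 = 4611 km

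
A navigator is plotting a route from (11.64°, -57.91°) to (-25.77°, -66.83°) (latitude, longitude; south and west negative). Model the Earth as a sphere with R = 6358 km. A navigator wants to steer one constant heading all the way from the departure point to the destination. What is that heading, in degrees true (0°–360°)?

Δψ = ln[tan(π/4+φ₂/2)/tan(π/4+φ₁/2)] = -0.6703
Δλ = -0.1557 rad (taken the short way round)
course = atan2(Δλ, Δψ) = 193.08°

193.1°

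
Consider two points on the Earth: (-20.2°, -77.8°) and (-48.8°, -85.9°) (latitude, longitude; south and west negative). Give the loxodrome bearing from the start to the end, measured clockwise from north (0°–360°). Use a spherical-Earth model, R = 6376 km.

Δψ = ln[tan(π/4+φ₂/2)/tan(π/4+φ₁/2)] = -0.6184
Δλ = -0.1414 rad (taken the short way round)
course = atan2(Δλ, Δψ) = 192.88°

192.9°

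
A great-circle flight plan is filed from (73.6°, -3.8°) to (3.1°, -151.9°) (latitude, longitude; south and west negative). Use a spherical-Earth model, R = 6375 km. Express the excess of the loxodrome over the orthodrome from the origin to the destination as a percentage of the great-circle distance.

Great circle: σ = 1.7594 rad → d_gc = Rσ = 11216.1 km
Rhumb: Δφ = -1.2305, Δλ = -2.5848, Δψ = -1.8831, q = Δφ/Δψ = 0.6534 → d_rh = R√(Δφ²+q²Δλ²) = 13321.6 km
Excess = (13321.6 − 11216.1) / 11216.1 = 2105.5 / 11216.1 = 18.77% ≈ 18.8%

18.8%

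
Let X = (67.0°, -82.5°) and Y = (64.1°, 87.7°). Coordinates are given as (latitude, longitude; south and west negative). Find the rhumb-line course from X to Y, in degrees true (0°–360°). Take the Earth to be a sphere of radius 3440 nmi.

92.4°

Δψ = ln[tan(π/4+φ₂/2)/tan(π/4+φ₁/2)] = -0.1224
Δλ = +2.9706 rad (taken the short way round)
course = atan2(Δλ, Δψ) = 92.36°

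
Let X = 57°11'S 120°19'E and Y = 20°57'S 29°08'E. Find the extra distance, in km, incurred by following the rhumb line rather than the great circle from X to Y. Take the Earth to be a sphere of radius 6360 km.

Great circle: cos σ = sin φ₁ sin φ₂ + cos φ₁ cos φ₂ cos Δλ,  σ = 1.2765 rad → d_gc = 8118.7 km
Rhumb line: Δψ = +0.8485, q = Δφ/Δψ = 0.7453, d_rh = R√(Δφ²+q²Δλ²) = 8549.0 km
Excess = 8549.0 − 8118.7 = 430.3 ≈ 430 km

430 km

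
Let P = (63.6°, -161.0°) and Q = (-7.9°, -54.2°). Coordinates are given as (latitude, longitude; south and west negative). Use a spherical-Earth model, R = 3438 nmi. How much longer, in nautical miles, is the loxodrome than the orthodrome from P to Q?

344 nmi

Great circle: cos σ = sin φ₁ sin φ₂ + cos φ₁ cos φ₂ cos Δλ,  σ = 1.8239 rad → d_gc = 6270.5 nmi
Rhumb line: Δψ = -1.5884, q = Δφ/Δψ = 0.7856, d_rh = R√(Δφ²+q²Δλ²) = 6614.8 nmi
Excess = 6614.8 − 6270.5 = 344.3 ≈ 344 nmi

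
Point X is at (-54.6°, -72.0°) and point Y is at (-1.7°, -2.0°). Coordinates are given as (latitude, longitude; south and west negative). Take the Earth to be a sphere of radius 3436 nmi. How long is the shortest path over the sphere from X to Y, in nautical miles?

4627 nmi

Haversine: a = sin²(Δφ/2)+cos φ₁ cos φ₂ sin²(Δλ/2) = 0.38889;  σ = 2·atan2(√a,√(1−a))
σ = 77.161° → d = Rσ = 3436·1.34671 = 4627 nmi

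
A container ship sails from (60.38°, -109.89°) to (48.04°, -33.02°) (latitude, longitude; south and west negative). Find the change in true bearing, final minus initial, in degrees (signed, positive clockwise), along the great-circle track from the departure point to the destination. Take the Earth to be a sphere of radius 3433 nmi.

Initial bearing θ₁ = atan2(sin Δλ cos φ₂, cos φ₁ sin φ₂ − sin φ₁ cos φ₂ cos Δλ) = 70.12°
Final bearing θ₂ = (initial bearing from the destination back to the start) + 180° = 135.96°
Δθ = θ₂ − θ₁ = +65.8°

+65.8°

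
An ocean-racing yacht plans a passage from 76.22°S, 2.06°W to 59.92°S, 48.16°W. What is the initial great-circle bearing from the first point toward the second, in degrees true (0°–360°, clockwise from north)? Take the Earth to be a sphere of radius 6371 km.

N = sin Δλ·cos φ₂ = -0.3611;  D = cos φ₁ sin φ₂ − sin φ₁ cos φ₂ cos Δλ = +0.1314
initial course = atan2(N, D) = 290.00°

290.0°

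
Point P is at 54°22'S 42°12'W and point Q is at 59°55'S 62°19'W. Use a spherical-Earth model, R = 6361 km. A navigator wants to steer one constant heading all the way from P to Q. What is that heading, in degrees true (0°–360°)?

Meridional parts: M(φ₁)=-1.1351, M(φ₂)=-1.3141 → ΔM = -0.1789;  Δλ = -0.3511 rad
tan C = Δλ / ΔM = +1.9621 → C = 242.99°

243.0°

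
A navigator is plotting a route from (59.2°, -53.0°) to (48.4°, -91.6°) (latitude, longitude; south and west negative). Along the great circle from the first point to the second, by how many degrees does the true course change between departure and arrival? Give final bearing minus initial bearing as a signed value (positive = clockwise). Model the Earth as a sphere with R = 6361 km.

-31.7°

Initial bearing θ₁ = atan2(sin Δλ cos φ₂, cos φ₁ sin φ₂ − sin φ₁ cos φ₂ cos Δλ) = 261.38°
Final bearing θ₂ = (initial bearing from the destination back to the start) + 180° = 229.69°
Δθ = θ₂ − θ₁ = -31.7°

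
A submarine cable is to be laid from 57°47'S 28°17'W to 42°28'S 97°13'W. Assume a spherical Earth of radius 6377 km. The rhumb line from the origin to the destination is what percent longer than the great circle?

Great circle: σ = 0.7776 rad → d_gc = Rσ = 4959.0 km
Rhumb: Δφ = +0.2673, Δλ = -1.2031, Δψ = +0.4219, q = Δφ/Δψ = 0.6337 → d_rh = R√(Δφ²+q²Δλ²) = 5151.8 km
Excess = (5151.8 − 4959.0) / 4959.0 = 192.8 / 4959.0 = 3.89% ≈ 3.9%

3.9%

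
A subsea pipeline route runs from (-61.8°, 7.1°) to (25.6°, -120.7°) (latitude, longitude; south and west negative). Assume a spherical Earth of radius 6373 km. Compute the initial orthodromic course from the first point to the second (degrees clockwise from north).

248.3°

N = sin Δλ·cos φ₂ = -0.7126;  D = cos φ₁ sin φ₂ − sin φ₁ cos φ₂ cos Δλ = -0.2829
initial course = atan2(N, D) = 248.34°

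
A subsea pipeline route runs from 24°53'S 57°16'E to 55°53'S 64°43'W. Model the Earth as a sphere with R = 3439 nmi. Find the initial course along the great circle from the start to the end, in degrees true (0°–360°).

N = sin Δλ·cos φ₂ = -0.4757;  D = cos φ₁ sin φ₂ − sin φ₁ cos φ₂ cos Δλ = -0.8760
initial course = atan2(N, D) = 208.50°

208.5°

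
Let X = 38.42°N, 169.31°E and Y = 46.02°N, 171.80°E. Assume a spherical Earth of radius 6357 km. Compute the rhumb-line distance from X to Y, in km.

868 km

Δψ = ln[tan(π/4+φ₂/2)/tan(π/4+φ₁/2)] = +0.1795;  Δφ = +0.1326 rad,  Δλ = +0.0435 rad
q = Δφ/Δψ = 0.7391
d = R·√(Δφ² + q²Δλ²) = 6357·0.13648 = 868 km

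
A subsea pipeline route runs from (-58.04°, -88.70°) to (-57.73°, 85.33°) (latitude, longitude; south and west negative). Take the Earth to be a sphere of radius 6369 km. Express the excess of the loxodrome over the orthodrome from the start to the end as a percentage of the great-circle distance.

Great circle: σ = 1.1193 rad → d_gc = Rσ = 7129.0 km
Rhumb: Δφ = +0.0054, Δλ = +3.0374, Δψ = +0.0102, q = Δφ/Δψ = 0.5316 → d_rh = R√(Δφ²+q²Δλ²) = 10284.3 km
Excess = (10284.3 − 7129.0) / 7129.0 = 3155.3 / 7129.0 = 44.26% ≈ 44.3%

44.3%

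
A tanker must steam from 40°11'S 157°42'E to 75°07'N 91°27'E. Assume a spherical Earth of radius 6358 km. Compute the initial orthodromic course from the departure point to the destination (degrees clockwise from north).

343.7°

N = sin Δλ·cos φ₂ = -0.2351;  D = cos φ₁ sin φ₂ − sin φ₁ cos φ₂ cos Δλ = +0.8051
initial course = atan2(N, D) = 343.72°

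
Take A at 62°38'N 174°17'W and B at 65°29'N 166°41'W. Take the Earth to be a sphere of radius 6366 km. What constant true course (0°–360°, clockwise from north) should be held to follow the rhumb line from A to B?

Δψ = ln[tan(π/4+φ₂/2)/tan(π/4+φ₁/2)] = +0.1138
Δλ = +0.1326 rad (taken the short way round)
course = atan2(Δλ, Δψ) = 49.37°

49.4°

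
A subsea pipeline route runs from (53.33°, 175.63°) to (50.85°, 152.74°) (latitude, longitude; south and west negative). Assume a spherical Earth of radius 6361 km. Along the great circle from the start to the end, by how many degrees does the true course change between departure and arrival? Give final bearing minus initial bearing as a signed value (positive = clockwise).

Initial bearing θ₁ = atan2(sin Δλ cos φ₂, cos φ₁ sin φ₂ − sin φ₁ cos φ₂ cos Δλ) = 269.21°
Final bearing θ₂ = (initial bearing from the destination back to the start) + 180° = 251.05°
Δθ = θ₂ − θ₁ = -18.2°

-18.2°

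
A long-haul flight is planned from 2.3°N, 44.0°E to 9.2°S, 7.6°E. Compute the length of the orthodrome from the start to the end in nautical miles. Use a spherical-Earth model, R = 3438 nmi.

cos σ = sin φ₁ sin φ₂ + cos φ₁ cos φ₂ cos Δλ
      = sin(2.30°)sin(-9.20°) + cos(2.30°)cos(-9.20°)cos(-36.40°) = 0.7875
σ = 38.049° → d = Rσ = 3438·0.66408 = 2283 nmi

2283 nmi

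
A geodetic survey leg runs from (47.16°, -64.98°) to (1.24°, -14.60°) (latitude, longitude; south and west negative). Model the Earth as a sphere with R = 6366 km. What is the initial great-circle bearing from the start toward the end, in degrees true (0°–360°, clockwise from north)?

N = sin Δλ·cos φ₂ = +0.7701;  D = cos φ₁ sin φ₂ − sin φ₁ cos φ₂ cos Δλ = -0.4528
initial course = atan2(N, D) = 120.45°

120.5°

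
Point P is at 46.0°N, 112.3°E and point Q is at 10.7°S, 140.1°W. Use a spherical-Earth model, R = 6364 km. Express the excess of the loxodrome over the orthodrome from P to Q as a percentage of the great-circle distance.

2.5%

Great circle: σ = 1.9177 rad → d_gc = Rσ = 12204.0 km
Rhumb: Δφ = -0.9896, Δλ = +1.8780, Δψ = -1.0941, q = Δφ/Δψ = 0.9045 → d_rh = R√(Δφ²+q²Δλ²) = 12510.5 km
Excess = (12510.5 − 12204.0) / 12204.0 = 306.5 / 12204.0 = 2.51% ≈ 2.5%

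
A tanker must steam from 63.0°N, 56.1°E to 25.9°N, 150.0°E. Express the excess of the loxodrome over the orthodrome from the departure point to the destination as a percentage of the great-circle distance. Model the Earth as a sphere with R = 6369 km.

6.8%

Great circle: σ = 1.2010 rad → d_gc = Rσ = 7649.2 km
Rhumb: Δφ = -0.6475, Δλ = +1.6389, Δψ = -0.9585, q = Δφ/Δψ = 0.6755 → d_rh = R√(Δφ²+q²Δλ²) = 8168.7 km
Excess = (8168.7 − 7649.2) / 7649.2 = 519.5 / 7649.2 = 6.79% ≈ 6.8%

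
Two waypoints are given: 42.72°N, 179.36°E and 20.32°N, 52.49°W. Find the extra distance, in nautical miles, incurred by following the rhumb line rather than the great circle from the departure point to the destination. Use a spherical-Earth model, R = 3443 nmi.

562 nmi

Great circle: cos σ = sin φ₁ sin φ₂ + cos φ₁ cos φ₂ cos Δλ,  σ = 1.7620 rad → d_gc = 6066.4 nmi
Rhumb line: Δψ = -0.4638, q = Δφ/Δψ = 0.8429, d_rh = R√(Δφ²+q²Δλ²) = 6628.7 nmi
Excess = 6628.7 − 6066.4 = 562.3 ≈ 562 nmi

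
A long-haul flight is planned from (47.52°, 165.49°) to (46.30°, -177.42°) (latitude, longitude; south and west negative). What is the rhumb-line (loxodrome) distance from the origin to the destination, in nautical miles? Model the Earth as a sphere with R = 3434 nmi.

Δψ = ln[tan(π/4+φ₂/2)/tan(π/4+φ₁/2)] = -0.0312;  Δφ = -0.0213 rad,  Δλ = +0.2983 rad
q = Δφ/Δψ = 0.6831
d = R·√(Δφ² + q²Δλ²) = 3434·0.20486 = 704 nmi

704 nmi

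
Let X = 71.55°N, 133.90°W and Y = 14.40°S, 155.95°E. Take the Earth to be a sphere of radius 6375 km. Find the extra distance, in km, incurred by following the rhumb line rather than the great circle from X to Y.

252 km

Great circle: cos σ = sin φ₁ sin φ₂ + cos φ₁ cos φ₂ cos Δλ,  σ = 1.7030 rad → d_gc = 10856.6 km
Rhumb line: Δψ = -2.0716, q = Δφ/Δψ = 0.7241, d_rh = R√(Δφ²+q²Δλ²) = 11108.5 km
Excess = 11108.5 − 10856.6 = 251.9 ≈ 252 km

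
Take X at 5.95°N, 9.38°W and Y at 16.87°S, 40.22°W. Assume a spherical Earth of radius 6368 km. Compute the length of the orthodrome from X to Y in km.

Haversine: a = sin²(Δφ/2)+cos φ₁ cos φ₂ sin²(Δλ/2) = 0.10643;  σ = 2·atan2(√a,√(1−a))
σ = 38.081° → d = Rσ = 6368·0.66463 = 4232 km

4232 km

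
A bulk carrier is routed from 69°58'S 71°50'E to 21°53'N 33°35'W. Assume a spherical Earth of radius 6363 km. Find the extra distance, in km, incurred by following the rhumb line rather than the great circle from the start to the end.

Great circle: cos σ = sin φ₁ sin φ₂ + cos φ₁ cos φ₂ cos Δλ,  σ = 2.0205 rad → d_gc = 12856.25 km
Rhumb line: Δψ = +2.1253, q = Δφ/Δψ = 0.7543, d_rh = R√(Δφ²+q²Δλ²) = 13491.74 km
Excess = 13491.74 − 12856.25 = 635.49 ≈ 635 km

635 km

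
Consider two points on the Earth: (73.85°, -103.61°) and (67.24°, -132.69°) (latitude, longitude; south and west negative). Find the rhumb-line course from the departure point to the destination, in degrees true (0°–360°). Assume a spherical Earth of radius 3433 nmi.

Δψ = ln[tan(π/4+φ₂/2)/tan(π/4+φ₁/2)] = -0.3497
Δλ = -0.5075 rad (taken the short way round)
course = atan2(Δλ, Δψ) = 235.43°

235.4°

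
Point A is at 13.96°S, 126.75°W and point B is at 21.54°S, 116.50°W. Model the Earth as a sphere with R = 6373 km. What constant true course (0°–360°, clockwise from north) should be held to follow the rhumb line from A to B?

Δψ = ln[tan(π/4+φ₂/2)/tan(π/4+φ₁/2)] = -0.1390
Δλ = +0.1789 rad (taken the short way round)
course = atan2(Δλ, Δψ) = 127.85°

127.9°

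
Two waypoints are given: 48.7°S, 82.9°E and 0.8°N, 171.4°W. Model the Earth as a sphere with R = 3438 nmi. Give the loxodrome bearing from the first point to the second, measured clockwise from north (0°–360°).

Δψ = ln[tan(π/4+φ₂/2)/tan(π/4+φ₁/2)] = +0.9898
Δλ = +1.8448 rad (taken the short way round)
course = atan2(Δλ, Δψ) = 61.78°

61.8°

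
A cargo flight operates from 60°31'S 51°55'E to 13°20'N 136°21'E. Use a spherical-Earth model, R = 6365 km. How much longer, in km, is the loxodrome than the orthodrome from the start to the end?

268 km

Great circle: cos σ = sin φ₁ sin φ₂ + cos φ₁ cos φ₂ cos Δλ,  σ = 1.7257 rad → d_gc = 10984.1 km
Rhumb line: Δψ = +1.5700, q = Δφ/Δψ = 0.8210, d_rh = R√(Δφ²+q²Δλ²) = 11251.9 km
Excess = 11251.9 − 10984.1 = 267.8 ≈ 268 km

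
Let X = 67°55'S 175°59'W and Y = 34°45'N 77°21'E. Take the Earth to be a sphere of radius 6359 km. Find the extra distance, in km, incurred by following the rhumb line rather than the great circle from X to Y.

Great circle: cos σ = sin φ₁ sin φ₂ + cos φ₁ cos φ₂ cos Δλ,  σ = 2.2354 rad → d_gc = 14215.1 km
Rhumb line: Δψ = +2.2816, q = Δφ/Δψ = 0.7854, d_rh = R√(Δφ²+q²Δλ²) = 14706.4 km
Excess = 14706.4 − 14215.1 = 491.3 ≈ 491 km

491 km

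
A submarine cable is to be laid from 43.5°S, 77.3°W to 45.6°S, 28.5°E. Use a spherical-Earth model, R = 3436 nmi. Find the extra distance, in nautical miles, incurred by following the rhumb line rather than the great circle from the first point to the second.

367 nmi

Great circle: cos σ = sin φ₁ sin φ₂ + cos φ₁ cos φ₂ cos Δλ,  σ = 1.2094 rad → d_gc = 4155.3 nmi
Rhumb line: Δψ = -0.0514, q = Δφ/Δψ = 0.7125, d_rh = R√(Δφ²+q²Δλ²) = 4522.5 nmi
Excess = 4522.5 − 4155.3 = 367.2 ≈ 367 nmi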